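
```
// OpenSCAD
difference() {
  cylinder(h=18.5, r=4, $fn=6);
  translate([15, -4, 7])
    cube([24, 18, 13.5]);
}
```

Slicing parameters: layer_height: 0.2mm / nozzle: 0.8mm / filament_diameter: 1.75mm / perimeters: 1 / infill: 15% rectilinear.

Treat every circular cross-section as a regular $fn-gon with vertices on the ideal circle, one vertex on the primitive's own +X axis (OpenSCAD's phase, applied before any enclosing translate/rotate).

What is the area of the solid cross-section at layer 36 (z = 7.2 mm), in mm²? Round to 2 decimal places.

At z = 7.2 mm: the r=4 cylinder gives a regular 6-gon of circumradius 4 (constant along its height) (area = (6/2)·4.000²·sin(360°/6) = 41.57 mm²); the cube at (15, -4) (footprint 24×18) is included at this height (area 432.00 mm²); After the difference (first − rest): starting from the r=4 cylinder (41.57 mm²), the 24×18 cube at (15, -4) misses the remaining region (no effect) — area = 41.57 mm². Overall, the cross-section is a single solid region. Net area = 41.57 mm².

41.57 mm²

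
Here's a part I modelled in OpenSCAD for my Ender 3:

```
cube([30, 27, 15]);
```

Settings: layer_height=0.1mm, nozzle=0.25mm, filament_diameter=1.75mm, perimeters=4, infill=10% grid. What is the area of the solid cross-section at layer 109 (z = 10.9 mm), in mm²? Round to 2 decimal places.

At z = 10.9 mm: the cube (footprint 30×27) is included at this height (area 810.00 mm²). Overall, the cross-section is a single solid region. Net area = 810.00 mm².

810.00 mm²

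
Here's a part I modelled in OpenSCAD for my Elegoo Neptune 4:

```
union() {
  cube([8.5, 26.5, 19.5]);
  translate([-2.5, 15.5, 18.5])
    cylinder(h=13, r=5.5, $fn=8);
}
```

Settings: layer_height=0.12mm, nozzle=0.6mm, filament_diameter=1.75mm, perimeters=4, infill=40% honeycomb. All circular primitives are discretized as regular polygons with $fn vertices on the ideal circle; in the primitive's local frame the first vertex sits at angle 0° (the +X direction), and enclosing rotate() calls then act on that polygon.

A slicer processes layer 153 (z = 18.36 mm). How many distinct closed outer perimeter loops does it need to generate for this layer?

At z = 18.36 mm: the cube is present — its section is the full 8.5×26.5 rectangle; the cylinder at (-2.5, 15.5) is absent (z outside [18.5, 31.5]); Combining (union): only the 8.5×26.5 cube is present, so the union is just that shape — 1 connected region. The result has 1 disconnected region.

1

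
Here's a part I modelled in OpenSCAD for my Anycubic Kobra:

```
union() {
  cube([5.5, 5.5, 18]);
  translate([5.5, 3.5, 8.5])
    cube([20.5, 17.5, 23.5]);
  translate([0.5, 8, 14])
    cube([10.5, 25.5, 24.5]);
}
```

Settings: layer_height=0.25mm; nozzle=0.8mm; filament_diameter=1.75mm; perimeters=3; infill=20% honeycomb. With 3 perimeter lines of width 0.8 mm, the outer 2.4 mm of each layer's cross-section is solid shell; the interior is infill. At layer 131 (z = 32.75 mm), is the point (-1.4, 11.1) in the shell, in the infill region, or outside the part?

outside

At z = 32.75 mm: the cube does not reach this height (z outside [0, 18]); the cube at (5.5, 3.5) is not intersected at this z (z outside [8.5, 32]); the cube at (0.5, 8) (footprint 10.5×25.5) is included at this height; Merging all regions: only the 10.5×25.5 cube at (0.5, 8) is present, so the union is just that shape — 1 connected region. Overall, the cross-section is a single solid region. The nearest boundary edge runs (0.50, 33.50)→(0.50, 8.00); distance from the point to it = 1.90 mm. The point is not inside any of the regions above, so it lies outside the cross-section (1.90 mm from the nearest boundary).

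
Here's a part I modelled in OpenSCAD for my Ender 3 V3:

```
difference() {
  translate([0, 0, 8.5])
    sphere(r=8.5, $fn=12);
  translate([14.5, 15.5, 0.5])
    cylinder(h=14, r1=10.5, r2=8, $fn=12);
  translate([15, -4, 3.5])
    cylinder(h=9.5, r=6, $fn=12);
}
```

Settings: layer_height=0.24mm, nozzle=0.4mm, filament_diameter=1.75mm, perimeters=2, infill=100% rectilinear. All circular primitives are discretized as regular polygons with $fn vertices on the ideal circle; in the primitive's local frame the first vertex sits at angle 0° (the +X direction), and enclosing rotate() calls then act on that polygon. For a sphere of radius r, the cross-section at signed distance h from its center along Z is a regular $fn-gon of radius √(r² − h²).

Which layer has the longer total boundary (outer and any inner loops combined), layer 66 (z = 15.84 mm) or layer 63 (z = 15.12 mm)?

layer 63 (z = 15.12 mm)

Layer 66 (z = 15.84): the r=8.5 sphere slices to a regular 12-gon of circumradius 4.287 (√(r²−h²) with h=7.34 from center) (perimeter = 2·12·4.287·sin(180°/12) = 26.63 mm); the cone at (14.5, 15.5) is absent (z outside [0.5, 14.5]); the cylinder at (15, -4) is absent (z outside [3.5, 13]); Taking the first minus the rest: none of the subtracted shapes is present at this height, so the r=8.5 sphere is unchanged — boundary = 26.63 mm. So its perimeter = 26.63 mm. Layer 63 (z = 15.12): the r=8.5 sphere slices to a regular 12-gon of circumradius 5.332 (√(r²−h²) with h=6.62 from center) (perimeter = 2·12·5.332·sin(180°/12) = 33.12 mm); the cone at (14.5, 15.5) is absent (z outside [0.5, 14.5]); the cylinder at (15, -4) is absent (z outside [3.5, 13]); Subtracting the remaining from the first: none of the subtracted shapes is present at this height, so the r=8.5 sphere is unchanged — boundary = 33.12 mm. So its perimeter = 33.12 mm. Layer 63 is larger (33.12 vs 26.63 mm).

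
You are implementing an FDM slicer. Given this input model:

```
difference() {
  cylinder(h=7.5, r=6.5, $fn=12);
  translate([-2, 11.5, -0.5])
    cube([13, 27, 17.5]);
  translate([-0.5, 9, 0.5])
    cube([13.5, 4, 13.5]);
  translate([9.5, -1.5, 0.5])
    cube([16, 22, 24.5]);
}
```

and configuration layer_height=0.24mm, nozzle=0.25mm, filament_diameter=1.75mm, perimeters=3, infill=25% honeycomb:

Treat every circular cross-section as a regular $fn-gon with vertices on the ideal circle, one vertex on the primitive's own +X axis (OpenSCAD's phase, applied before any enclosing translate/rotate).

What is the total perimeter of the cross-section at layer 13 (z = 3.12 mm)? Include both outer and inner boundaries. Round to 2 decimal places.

40.38 mm

At z = 3.12 mm: the cylinder: section is a regular 12-gon, circumradius r=6.5 (perimeter = 2·12·6.500·sin(180°/12) = 40.38 mm); the cube at (-2, 11.5) is present — its section is the full 13×27 rectangle (perimeter 80.00 mm); the cube at (-0.5, 9) is present — its section is the full 13.5×4 rectangle (perimeter 35.00 mm); the cube at (9.5, -1.5) is present — its section is the full 16×22 rectangle (perimeter 76.00 mm); After the difference (first − rest): starting from the r=6.5 cylinder, the 13×27 cube at (-2, 11.5) misses the remaining region (no effect); the 13.5×4 cube at (-0.5, 9) misses the remaining region (no effect); the 16×22 cube at (9.5, -1.5) misses the remaining region (no effect) — boundary = 40.38 mm. Overall, the cross-section is a single solid region. Total boundary length (outer) = 40.38 mm.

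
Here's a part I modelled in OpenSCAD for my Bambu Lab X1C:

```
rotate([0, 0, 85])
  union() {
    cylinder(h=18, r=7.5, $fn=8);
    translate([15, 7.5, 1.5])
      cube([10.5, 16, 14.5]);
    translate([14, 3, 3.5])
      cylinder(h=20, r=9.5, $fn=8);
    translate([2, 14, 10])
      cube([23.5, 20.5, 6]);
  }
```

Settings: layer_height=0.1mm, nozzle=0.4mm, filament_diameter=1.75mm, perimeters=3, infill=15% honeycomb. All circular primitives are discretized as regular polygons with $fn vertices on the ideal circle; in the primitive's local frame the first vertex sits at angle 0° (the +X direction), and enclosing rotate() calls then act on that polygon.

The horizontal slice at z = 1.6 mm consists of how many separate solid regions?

2

At z = 1.6 mm: the r=7.5 cylinder gives a regular 8-gon of circumradius 7.5 (constant along its height); the cube at (15, 7.5) (footprint 10.5×16) is included at this height; the cylinder at (14, 3) does not reach this height (z outside [3.5, 23.5]); the cube at (2, 14) does not reach this height (z outside [10, 16]); Taking the union: the 2 present regions are separate (no shared area or edge), so areas and boundary lengths simply add and each stays a separate island — 2 connected regions; (whole slice rotated 85° about Z — lengths, areas and connectivity unchanged). The result has 2 disconnected regions.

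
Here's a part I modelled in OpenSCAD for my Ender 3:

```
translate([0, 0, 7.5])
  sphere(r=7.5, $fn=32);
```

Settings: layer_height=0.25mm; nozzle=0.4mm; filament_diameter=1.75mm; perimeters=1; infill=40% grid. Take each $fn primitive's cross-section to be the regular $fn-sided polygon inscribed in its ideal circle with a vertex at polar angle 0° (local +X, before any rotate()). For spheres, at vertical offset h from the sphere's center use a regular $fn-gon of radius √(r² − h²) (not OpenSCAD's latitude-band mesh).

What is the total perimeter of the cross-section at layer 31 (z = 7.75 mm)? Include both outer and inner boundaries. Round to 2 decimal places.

47.02 mm

At z = 7.75 mm: the r=7.5 sphere contributes a regular 32-gon of circumradius √(7.5²−0.25²) = 7.496 (perimeter = 2·32·7.496·sin(180°/32) = 47.02 mm). Overall, the cross-section is a single solid region. Total boundary length (outer) = 47.02 mm.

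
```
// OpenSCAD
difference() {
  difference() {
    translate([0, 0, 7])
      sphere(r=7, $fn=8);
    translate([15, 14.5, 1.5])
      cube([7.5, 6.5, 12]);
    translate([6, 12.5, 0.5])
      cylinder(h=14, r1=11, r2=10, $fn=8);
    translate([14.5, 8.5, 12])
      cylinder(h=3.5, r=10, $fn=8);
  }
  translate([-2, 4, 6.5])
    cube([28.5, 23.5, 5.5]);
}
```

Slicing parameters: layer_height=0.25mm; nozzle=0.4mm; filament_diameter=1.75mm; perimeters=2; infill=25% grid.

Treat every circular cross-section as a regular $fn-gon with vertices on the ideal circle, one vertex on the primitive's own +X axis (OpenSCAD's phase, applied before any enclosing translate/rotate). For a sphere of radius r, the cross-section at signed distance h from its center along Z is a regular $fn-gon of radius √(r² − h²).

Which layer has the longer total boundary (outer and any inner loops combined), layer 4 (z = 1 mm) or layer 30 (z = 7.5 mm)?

layer 30 (z = 7.5 mm)

Layer 4 (z = 1): the sphere: section is a regular 8-gon, circumradius = √(r²−h²) = √(7²−6²) = 3.606 (perimeter = 2·8·3.606·sin(180°/8) = 22.08 mm); the cube at (15, 14.5) does not reach this height (z outside [1.5, 13.5]); the cone at (6, 12.5) (r1=11→r2=10) has section circumradius 10.964 here — a regular 8-gon (perimeter = 2·8·10.964·sin(180°/8) = 67.13 mm); the cylinder at (14.5, 8.5) is not intersected at this z (z outside [12, 15.5]); After the difference (first − rest): starting from the r=7 sphere, the cone at (6, 12.5) misses the remaining region (no effect) — boundary = 22.08 mm; the cube at (-2, 4) is absent (z outside [6.5, 12]); Taking the first minus the rest: none of the subtracted shapes is present at this height, so the result so far is unchanged — boundary = 22.08 mm. So its perimeter = 22.08 mm. Layer 30 (z = 7.5): the sphere: section is a regular 8-gon, circumradius = √(r²−h²) = √(7²−0.5²) = 6.982 (perimeter = 2·8·6.982·sin(180°/8) = 42.75 mm); the cube at (15, 14.5) is present — its section is the full 7.5×6.5 rectangle (perimeter 28.00 mm); the cone at (6, 12.5) contributes a regular 8-gon of circumradius 10.500 (interpolated between r1=11 and r2=10 at t=0.500) (perimeter = 2·8·10.500·sin(180°/8) = 64.29 mm); the cylinder at (14.5, 8.5) is not intersected at this z (z outside [12, 15.5]); Taking the first minus the rest: starting from the r=7 sphere, the 7.5×6.5 cube at (15, 14.5) misses the remaining region (no effect); the cone at (6, 12.5) partially overlaps it — only the 16.90 mm² overlap (of its 311.83 mm²) is removed, clipping the outline — boundary = 41.64 mm; the cube at (-2, 4) (footprint 28.5×23.5) is included at this height (perimeter 104.00 mm); After the difference (first − rest): starting from the result so far, the 28.5×23.5 cube at (-2, 4) partially overlaps it — only the 2.40 mm² overlap (of its 669.75 mm²) is removed, clipping the outline — boundary = 42.82 mm. So its perimeter = 42.82 mm. Layer 30 is larger (42.82 vs 22.08 mm).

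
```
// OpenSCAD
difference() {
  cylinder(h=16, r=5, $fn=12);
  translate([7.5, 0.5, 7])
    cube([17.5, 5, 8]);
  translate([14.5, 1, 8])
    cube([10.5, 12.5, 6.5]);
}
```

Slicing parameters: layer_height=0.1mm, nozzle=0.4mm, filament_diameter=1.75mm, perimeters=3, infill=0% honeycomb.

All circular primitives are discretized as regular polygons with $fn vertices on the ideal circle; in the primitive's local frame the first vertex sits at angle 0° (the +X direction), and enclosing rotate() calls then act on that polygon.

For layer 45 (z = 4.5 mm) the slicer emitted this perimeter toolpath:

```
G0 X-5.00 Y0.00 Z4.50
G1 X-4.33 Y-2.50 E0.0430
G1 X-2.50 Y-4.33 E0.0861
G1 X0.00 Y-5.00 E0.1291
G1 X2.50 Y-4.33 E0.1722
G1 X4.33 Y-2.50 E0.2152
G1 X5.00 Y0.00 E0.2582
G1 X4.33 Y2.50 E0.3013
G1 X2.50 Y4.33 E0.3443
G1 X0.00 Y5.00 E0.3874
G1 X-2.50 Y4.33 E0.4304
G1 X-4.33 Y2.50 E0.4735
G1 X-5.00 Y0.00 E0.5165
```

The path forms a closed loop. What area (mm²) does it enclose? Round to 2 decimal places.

Apply the shoelace formula to the sequence of (X, Y) vertices; enclosed area = 75.00 mm².

75.00 mm²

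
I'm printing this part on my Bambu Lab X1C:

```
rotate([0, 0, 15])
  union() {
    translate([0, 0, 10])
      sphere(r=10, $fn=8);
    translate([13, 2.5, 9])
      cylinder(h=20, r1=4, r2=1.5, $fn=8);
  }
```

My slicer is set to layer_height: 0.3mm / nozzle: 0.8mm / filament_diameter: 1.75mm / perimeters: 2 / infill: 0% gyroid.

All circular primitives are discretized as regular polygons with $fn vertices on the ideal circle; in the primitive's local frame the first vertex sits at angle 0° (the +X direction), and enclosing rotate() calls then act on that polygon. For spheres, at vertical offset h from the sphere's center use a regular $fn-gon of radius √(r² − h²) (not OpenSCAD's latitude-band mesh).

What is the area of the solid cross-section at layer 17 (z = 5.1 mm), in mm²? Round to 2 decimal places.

214.93 mm²

At z = 5.1 mm: the r=10 sphere contributes a regular 8-gon of circumradius √(10²−4.9²) = 8.717 (area = (8/2)·8.717²·sin(360°/8) = 214.93 mm²); the cone at (13, 2.5) is not intersected at this z (z outside [9, 29]); Merging all regions: only the r=10 sphere is present, so the union is just that shape — area = 214.93 mm²; (rotated 15° about Z; rotation is an isometry so areas/perimeters/island counts are preserved). Overall, the cross-section is a single solid region. Net area = 214.93 mm².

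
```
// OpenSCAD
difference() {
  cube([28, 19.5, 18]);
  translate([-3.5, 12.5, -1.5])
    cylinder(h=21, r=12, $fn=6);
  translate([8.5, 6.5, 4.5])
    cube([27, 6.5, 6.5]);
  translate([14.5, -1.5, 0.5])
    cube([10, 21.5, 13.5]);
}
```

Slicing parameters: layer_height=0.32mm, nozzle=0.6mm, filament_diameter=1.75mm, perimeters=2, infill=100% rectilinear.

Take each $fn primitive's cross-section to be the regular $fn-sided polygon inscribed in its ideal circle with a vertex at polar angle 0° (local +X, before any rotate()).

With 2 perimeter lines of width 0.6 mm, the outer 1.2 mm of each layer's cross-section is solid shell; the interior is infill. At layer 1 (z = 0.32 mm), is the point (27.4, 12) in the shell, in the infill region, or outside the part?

At z = 0.32 mm: the 28×19.5 cube contributes its full rectangle; the r=12 cylinder at (-3.5, 12.5) gives a regular 6-gon of circumradius 12 (constant along its height); the cube at (8.5, 6.5) is not intersected at this z (z outside [4.5, 11]); the cube at (14.5, -1.5) does not reach this height (z outside [0.5, 14]); Subtracting the remaining from the first: starting from the 28×19.5 cube, the r=12 cylinder at (-3.5, 12.5) partially overlaps it — only the 102.51 mm² overlap (of its 374.12 mm²) is removed, clipping the outline — 1 connected region. Overall, the cross-section is a single solid region. The nearest boundary edge runs (28.00, 19.50)→(28.00, 0.00); distance from the point to it = 0.60 mm. The point is inside the cross-section, 0.60 mm from the nearest boundary — within the 1.2 mm shell band (2 × 0.6).

shell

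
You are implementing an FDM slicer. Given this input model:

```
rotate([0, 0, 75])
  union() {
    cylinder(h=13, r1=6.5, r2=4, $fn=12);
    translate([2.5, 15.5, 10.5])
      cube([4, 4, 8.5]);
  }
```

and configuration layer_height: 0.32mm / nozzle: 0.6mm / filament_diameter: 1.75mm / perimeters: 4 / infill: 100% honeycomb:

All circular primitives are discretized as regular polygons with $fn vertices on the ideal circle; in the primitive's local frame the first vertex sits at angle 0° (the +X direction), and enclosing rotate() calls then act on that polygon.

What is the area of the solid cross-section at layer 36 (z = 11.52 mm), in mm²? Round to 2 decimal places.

71.07 mm²

At z = 11.52 mm: the cone contributes a regular 12-gon of circumradius 4.285 (interpolated between r1=6.5 and r2=4 at t=0.886) (area = (12/2)·4.285²·sin(360°/12) = 55.07 mm²); the 4×4 cube at (2.5, 15.5) contributes its full rectangle (area 16.00 mm²); Merging all regions: the 2 present regions are separate (no shared area or edge), so areas and boundary lengths simply add and each stays a separate island — area = 71.07 mm²; (whole slice rotated 75° about Z — lengths, areas and connectivity unchanged). Overall, the cross-section has 2 separate islands. Net area = 71.07 mm².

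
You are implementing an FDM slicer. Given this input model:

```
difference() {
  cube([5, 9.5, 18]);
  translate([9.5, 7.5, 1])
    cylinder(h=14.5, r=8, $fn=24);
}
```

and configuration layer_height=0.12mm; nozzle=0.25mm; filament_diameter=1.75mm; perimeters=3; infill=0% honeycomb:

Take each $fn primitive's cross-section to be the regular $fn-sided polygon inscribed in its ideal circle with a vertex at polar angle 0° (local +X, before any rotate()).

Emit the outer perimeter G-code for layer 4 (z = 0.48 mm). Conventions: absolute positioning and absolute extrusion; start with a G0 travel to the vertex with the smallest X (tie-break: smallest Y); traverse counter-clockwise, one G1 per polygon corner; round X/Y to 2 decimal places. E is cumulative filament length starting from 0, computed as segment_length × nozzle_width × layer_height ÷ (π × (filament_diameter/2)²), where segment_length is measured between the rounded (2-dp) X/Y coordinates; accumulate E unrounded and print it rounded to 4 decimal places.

G0 X0.00 Y0.00 Z0.48
G1 X5.00 Y0.00 E0.0624
G1 X5.00 Y9.50 E0.1809
G1 X0.00 Y9.50 E0.2432
G1 X0.00 Y0.00 E0.3617

At z = 0.48 mm: the 5×9.5 cube contributes its full rectangle; the cylinder at (9.5, 7.5) does not reach this height (z outside [1, 15.5]); Subtracting the remaining from the first: none of the subtracted shapes is present at this height, so the 5×9.5 cube is unchanged — 1 connected region. The outline is a single polygon with 4 vertices. Extrusion per mm of travel: 0.25 × 0.12 / (π × 0.875²) = 0.012473. Accumulating E over each segment gives final E = 0.3617.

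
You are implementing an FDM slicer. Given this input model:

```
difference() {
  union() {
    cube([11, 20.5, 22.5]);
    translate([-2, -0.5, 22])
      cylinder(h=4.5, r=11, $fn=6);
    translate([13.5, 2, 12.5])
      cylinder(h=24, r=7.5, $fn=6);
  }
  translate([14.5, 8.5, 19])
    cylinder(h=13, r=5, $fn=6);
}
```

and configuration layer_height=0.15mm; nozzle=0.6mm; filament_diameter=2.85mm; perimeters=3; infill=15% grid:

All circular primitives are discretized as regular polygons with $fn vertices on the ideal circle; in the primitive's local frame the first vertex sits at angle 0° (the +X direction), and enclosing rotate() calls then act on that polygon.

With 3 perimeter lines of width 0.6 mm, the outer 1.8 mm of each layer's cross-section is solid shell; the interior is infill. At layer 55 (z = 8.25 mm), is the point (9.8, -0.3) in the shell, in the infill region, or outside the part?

At z = 8.25 mm: the 11×20.5 cube contributes its full rectangle; the cylinder at (-2, -0.5) is absent (z outside [22, 26.5]); the cylinder at (13.5, 2) is absent (z outside [12.5, 36.5]); Merging all regions: only the 11×20.5 cube is present, so the union is just that shape — 1 connected region; the cylinder at (14.5, 8.5) is not intersected at this z (z outside [19, 32]); Taking the first minus the rest: none of the subtracted shapes is present at this height, so the result so far is unchanged — 1 connected region. Overall, the cross-section is a single solid region. The nearest boundary edge runs (0.00, 0.00)→(11.00, 0.00); distance from the point to it = 0.30 mm. The point is not inside any of the regions above, so it lies outside the cross-section (0.30 mm from the nearest boundary).

outside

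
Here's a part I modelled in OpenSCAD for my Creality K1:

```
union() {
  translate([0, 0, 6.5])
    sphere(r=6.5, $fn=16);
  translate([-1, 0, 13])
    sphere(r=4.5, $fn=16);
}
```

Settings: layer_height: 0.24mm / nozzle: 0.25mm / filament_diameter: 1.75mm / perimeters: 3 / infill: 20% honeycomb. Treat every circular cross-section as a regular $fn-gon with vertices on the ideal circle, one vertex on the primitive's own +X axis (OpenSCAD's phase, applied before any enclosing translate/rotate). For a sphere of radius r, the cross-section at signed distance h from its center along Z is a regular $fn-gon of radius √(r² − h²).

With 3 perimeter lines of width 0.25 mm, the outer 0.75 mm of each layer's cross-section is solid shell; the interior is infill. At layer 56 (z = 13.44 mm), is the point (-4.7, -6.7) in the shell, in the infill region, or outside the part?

At z = 13.44 mm: the sphere does not reach this height (|z−center|=6.940 > r=6.5); the r=4.5 sphere at (-1, 0) contributes a regular 16-gon of circumradius √(4.5²−0.44²) = 4.478; Combining (union): only the r=4.5 sphere at (-1, 0) is present, so the union is just that shape — 1 connected region. Overall, the cross-section is a single solid region. The nearest boundary edge runs (-4.17, -3.17)→(-2.71, -4.14); distance from the point to it = 3.23 mm. The point is not inside any of the regions above, so it lies outside the cross-section (3.23 mm from the nearest boundary).

outside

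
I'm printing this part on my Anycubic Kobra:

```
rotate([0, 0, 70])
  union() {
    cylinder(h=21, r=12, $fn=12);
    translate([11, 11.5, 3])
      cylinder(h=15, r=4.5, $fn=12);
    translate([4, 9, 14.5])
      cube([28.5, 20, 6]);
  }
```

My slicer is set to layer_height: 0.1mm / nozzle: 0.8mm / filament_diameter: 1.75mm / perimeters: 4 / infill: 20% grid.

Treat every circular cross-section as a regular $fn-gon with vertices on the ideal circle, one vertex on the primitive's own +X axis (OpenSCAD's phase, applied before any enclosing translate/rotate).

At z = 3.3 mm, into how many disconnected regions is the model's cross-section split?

At z = 3.3 mm: the cylinder: section is a regular 12-gon, circumradius r=12; the r=4.5 cylinder at (11, 11.5) contributes a regular 12-gon of circumradius 4.5; the cube at (4, 9) does not reach this height (z outside [14.5, 20.5]); Combining (union): the regions partially overlap (shared area 0.07 mm²), so overlapping operands fuse into one piece — 1 connected region; (whole slice rotated 70° about Z — lengths, areas and connectivity unchanged). The result has 1 disconnected region.

1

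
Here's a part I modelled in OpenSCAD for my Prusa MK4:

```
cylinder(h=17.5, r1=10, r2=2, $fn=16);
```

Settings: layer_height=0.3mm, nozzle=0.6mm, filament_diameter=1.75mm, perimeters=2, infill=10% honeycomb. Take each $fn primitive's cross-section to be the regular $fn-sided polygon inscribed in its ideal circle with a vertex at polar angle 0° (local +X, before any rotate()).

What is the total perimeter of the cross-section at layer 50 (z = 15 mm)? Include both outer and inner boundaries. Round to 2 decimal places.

19.62 mm

At z = 15 mm: the cone: at t=0.857 of its height the radius interpolates to r₁+(r₂−r₁)t = 3.143, giving a regular 16-gon of that circumradius (perimeter = 2·16·3.143·sin(180°/16) = 19.62 mm). Overall, the cross-section is a single solid region. Total boundary length (outer) = 19.62 mm.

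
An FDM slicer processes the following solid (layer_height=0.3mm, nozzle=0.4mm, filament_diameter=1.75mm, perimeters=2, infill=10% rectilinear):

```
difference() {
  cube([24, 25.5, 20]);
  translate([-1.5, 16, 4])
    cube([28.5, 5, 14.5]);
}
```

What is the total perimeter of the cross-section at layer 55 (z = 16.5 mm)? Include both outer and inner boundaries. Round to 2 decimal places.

137.00 mm

At z = 16.5 mm: the cube (footprint 24×25.5) is included at this height (perimeter 99.00 mm); the cube at (-1.5, 16) is present — its section is the full 28.5×5 rectangle (perimeter 67.00 mm); Taking the first minus the rest: starting from the 24×25.5 cube, the 28.5×5 cube at (-1.5, 16) partially overlaps it — only the 120.00 mm² overlap (of its 142.50 mm²) is removed, clipping the outline — boundary = 137.00 mm. Overall, the cross-section has 2 separate islands. Total boundary length (outer) = 137.00 mm.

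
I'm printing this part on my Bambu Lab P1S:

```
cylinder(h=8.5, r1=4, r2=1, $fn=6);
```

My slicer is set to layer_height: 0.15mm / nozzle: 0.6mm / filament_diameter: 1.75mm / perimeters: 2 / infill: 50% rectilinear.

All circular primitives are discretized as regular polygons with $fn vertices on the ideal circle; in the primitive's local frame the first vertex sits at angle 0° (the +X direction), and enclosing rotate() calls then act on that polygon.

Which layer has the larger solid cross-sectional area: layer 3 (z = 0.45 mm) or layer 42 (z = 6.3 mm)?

Layer 3 (z = 0.45): the cone: at t=0.053 of its height the radius interpolates to r₁+(r₂−r₁)t = 3.841, giving a regular 6-gon of that circumradius (area = (6/2)·3.841²·sin(360°/6) = 38.33 mm²). So its area = 38.33 mm². Layer 42 (z = 6.3): the cone: at t=0.741 of its height the radius interpolates to r₁+(r₂−r₁)t = 1.776, giving a regular 6-gon of that circumradius (area = (6/2)·1.776²·sin(360°/6) = 8.20 mm²). So its area = 8.20 mm². Layer 3 is larger (38.33 vs 8.20 mm²).

layer 3 (z = 0.45 mm)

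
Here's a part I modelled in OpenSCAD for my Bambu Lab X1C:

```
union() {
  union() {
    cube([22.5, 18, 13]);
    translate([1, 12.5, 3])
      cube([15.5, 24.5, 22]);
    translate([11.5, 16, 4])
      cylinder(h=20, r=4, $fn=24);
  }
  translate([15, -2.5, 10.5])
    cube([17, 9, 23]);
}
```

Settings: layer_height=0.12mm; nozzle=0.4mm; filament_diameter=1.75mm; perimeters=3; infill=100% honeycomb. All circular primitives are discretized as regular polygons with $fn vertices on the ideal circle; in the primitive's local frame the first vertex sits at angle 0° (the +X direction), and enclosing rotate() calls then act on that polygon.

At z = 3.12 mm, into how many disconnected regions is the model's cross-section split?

At z = 3.12 mm: the cube is present — its section is the full 22.5×18 rectangle; the 15.5×24.5 cube at (1, 12.5) contributes its full rectangle; the cylinder at (11.5, 16) does not reach this height (z outside [4, 24]); Combining (union): the regions partially overlap (shared area 85.25 mm²), so overlapping operands fuse into one piece — 1 connected region; the cube at (15, -2.5) does not reach this height (z outside [10.5, 33.5]); Merging all regions: only that combined region is present, so the union is just that shape — 1 connected region. The result has 1 disconnected region.

1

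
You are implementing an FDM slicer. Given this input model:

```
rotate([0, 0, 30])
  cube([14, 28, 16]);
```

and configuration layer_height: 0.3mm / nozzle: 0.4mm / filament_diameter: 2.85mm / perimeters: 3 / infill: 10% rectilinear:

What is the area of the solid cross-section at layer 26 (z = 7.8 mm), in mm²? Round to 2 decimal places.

At z = 7.8 mm: the cube (footprint 14×28) is included at this height (area 392.00 mm²); (rotated 30° about Z; rotation is an isometry so areas/perimeters/island counts are preserved). Overall, the cross-section is a single solid region. Net area = 392.00 mm².

392.00 mm²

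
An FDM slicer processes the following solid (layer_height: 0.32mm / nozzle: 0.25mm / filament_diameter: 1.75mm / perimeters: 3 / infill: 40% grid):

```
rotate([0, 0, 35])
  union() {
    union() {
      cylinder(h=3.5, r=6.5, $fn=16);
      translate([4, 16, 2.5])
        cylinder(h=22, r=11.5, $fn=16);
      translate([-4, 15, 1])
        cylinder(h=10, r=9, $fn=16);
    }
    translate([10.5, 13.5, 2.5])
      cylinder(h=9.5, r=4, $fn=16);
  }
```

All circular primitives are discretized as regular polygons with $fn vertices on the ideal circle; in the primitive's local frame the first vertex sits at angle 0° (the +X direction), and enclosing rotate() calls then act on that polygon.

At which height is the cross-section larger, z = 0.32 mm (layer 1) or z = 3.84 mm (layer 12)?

Layer 1 (z = 0.32): the r=6.5 cylinder contributes a regular 16-gon of circumradius 6.5 (area = (16/2)·6.500²·sin(360°/16) = 129.35 mm²); the cylinder at (4, 16) does not reach this height (z outside [2.5, 24.5]); the cylinder at (-4, 15) is not intersected at this z (z outside [1, 11]); Merging all regions: only the r=6.5 cylinder is present, so the union is just that shape — area = 129.35 mm²; the cylinder at (10.5, 13.5) is absent (z outside [2.5, 12]); Taking the union: only the result so far is present, so the union is just that shape — area = 129.35 mm²; (whole slice rotated 35° about Z — lengths, areas and connectivity unchanged). So its area = 129.35 mm². Layer 12 (z = 3.84): the cylinder is not intersected at this z (z outside [0, 3.5]); the cylinder at (4, 16): section is a regular 16-gon, circumradius r=11.5 (area = (16/2)·11.500²·sin(360°/16) = 404.88 mm²); the r=9 cylinder at (-4, 15) gives a regular 16-gon of circumradius 9 (constant along its height) (area = (16/2)·9.000²·sin(360°/16) = 247.98 mm²); Taking the union: the regions partially overlap — summed areas 652.86 mm² minus the doubly-counted overlap 159.38 mm² gives 493.48 mm² — area = 493.48 mm²; the cylinder at (10.5, 13.5): section is a regular 16-gon, circumradius r=4 (area = (16/2)·4.000²·sin(360°/16) = 48.98 mm²); Taking the union: the r=4 cylinder at (10.5, 13.5) lies entirely inside that combined region, so the union is just that combined region — area = 493.48 mm²; (rotated 35° about Z; rotation is an isometry so areas/perimeters/island counts are preserved). So its area = 493.48 mm². Layer 12 is larger (493.48 vs 129.35 mm²).

layer 12 (z = 3.84 mm)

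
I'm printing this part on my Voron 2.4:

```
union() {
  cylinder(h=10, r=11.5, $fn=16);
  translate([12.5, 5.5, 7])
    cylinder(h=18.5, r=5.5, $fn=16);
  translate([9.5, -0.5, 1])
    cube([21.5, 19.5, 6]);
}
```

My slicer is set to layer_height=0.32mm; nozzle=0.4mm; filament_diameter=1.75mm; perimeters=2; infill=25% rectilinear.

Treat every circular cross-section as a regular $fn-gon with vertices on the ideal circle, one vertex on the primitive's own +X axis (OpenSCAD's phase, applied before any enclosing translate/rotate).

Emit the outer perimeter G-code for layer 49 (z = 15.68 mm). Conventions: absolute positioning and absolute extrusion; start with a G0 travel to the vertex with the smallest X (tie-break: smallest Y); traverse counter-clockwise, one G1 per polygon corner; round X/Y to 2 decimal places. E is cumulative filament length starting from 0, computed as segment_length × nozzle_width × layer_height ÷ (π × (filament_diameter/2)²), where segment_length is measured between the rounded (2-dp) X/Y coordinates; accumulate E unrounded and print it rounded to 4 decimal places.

G0 X7.00 Y5.50 Z15.68
G1 X7.42 Y3.40 E0.1140
G1 X8.61 Y1.61 E0.2284
G1 X10.40 Y0.42 E0.3427
G1 X12.50 Y0.00 E0.4567
G1 X14.60 Y0.42 E0.5707
G1 X16.39 Y1.61 E0.6851
G1 X17.58 Y3.40 E0.7994
G1 X18.00 Y5.50 E0.9134
G1 X17.58 Y7.60 E1.0274
G1 X16.39 Y9.39 E1.1418
G1 X14.60 Y10.58 E1.2562
G1 X12.50 Y11.00 E1.3701
G1 X10.40 Y10.58 E1.4841
G1 X8.61 Y9.39 E1.5985
G1 X7.42 Y7.60 E1.7129
G1 X7.00 Y5.50 E1.8268

At z = 15.68 mm: the cylinder does not reach this height (z outside [0, 10]); the r=5.5 cylinder at (12.5, 5.5) gives a regular 16-gon of circumradius 5.5 (constant along its height); the cube at (9.5, -0.5) does not reach this height (z outside [1, 7]); Taking the union: only the r=5.5 cylinder at (12.5, 5.5) is present, so the union is just that shape — 1 connected region. The outline is a single polygon with 16 vertices. Extrusion per mm of travel: 0.4 × 0.32 / (π × 0.875²) = 0.053216. Accumulating E over each segment gives final E = 1.8268.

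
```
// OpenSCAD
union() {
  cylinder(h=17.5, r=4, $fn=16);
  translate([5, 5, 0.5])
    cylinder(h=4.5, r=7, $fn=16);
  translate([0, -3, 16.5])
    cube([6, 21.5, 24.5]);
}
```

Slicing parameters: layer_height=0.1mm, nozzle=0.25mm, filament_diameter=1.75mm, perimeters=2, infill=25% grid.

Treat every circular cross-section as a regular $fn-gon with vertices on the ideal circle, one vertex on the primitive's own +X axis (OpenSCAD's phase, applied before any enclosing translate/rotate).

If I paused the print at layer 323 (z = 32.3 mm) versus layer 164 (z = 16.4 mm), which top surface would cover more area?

Layer 323 (z = 32.3): the cylinder is not intersected at this z (z outside [0, 17.5]); the cylinder at (5, 5) is not intersected at this z (z outside [0.5, 5]); the cube at (0, -3) (footprint 6×21.5) is included at this height (area 129.00 mm²); Combining (union): only the 6×21.5 cube at (0, -3) is present, so the union is just that shape — area = 129.00 mm². So its area = 129.00 mm². Layer 164 (z = 16.4): the r=4 cylinder contributes a regular 16-gon of circumradius 4 (area = (16/2)·4.000²·sin(360°/16) = 48.98 mm²); the cylinder at (5, 5) is absent (z outside [0.5, 5]); the cube at (0, -3) does not reach this height (z outside [16.5, 41]); Merging all regions: only the r=4 cylinder is present, so the union is just that shape — area = 48.98 mm². So its area = 48.98 mm². Layer 323 is larger (129.00 vs 48.98 mm²).

layer 323 (z = 32.3 mm)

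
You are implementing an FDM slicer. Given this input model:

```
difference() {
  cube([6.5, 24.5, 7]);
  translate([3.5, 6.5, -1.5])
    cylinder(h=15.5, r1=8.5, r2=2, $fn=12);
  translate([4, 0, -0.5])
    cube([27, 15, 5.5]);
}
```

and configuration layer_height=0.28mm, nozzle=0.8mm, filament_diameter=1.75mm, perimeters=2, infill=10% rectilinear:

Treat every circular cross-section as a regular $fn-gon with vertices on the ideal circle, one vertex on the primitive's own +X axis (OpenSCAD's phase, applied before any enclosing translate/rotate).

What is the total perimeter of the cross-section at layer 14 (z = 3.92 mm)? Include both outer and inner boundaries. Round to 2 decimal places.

At z = 3.92 mm: the 6.5×24.5 cube contributes its full rectangle (perimeter 62.00 mm); the cone at (3.5, 6.5): at t=0.350 of its height the radius interpolates to r₁+(r₂−r₁)t = 6.227, giving a regular 12-gon of that circumradius (perimeter = 2·12·6.227·sin(180°/12) = 38.68 mm); the cube at (4, 0) (footprint 27×15) is included at this height (perimeter 84.00 mm); Subtracting the remaining from the first: starting from the 6.5×24.5 cube, the cone at (3.5, 6.5) partially overlaps it — only the 75.15 mm² overlap (of its 116.33 mm²) is removed, clipping the outline; the 27×15 cube at (4, 0) partially overlaps it — only the 8.71 mm² overlap (of its 405.00 mm²) is removed, clipping the outline — boundary = 48.38 mm. Overall, the cross-section has 2 separate islands. Total boundary length (outer) = 48.38 mm.

48.38 mm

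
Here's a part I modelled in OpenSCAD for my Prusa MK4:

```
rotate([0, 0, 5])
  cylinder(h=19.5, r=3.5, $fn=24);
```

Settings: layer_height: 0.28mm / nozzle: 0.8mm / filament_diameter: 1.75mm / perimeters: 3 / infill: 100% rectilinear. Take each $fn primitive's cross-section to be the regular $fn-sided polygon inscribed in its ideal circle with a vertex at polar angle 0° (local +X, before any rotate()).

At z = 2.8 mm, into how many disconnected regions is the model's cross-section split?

1

At z = 2.8 mm: the r=3.5 cylinder gives a regular 24-gon of circumradius 3.5 (constant along its height); (whole slice rotated 5° about Z — lengths, areas and connectivity unchanged). The result has 1 disconnected region.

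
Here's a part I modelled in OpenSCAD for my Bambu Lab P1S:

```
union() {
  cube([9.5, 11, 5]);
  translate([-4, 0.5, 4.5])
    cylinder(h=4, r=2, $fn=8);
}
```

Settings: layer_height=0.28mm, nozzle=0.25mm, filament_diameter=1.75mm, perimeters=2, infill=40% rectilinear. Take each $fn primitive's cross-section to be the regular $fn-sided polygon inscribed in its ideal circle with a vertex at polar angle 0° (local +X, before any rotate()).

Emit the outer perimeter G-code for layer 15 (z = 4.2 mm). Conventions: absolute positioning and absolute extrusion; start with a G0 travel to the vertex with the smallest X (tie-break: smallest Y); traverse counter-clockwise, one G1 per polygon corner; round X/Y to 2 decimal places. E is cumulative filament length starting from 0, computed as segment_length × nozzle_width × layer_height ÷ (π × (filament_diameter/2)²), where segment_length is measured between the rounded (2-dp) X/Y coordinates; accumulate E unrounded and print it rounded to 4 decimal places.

At z = 4.2 mm: the 9.5×11 cube contributes its full rectangle; the cylinder at (-4, 0.5) is absent (z outside [4.5, 8.5]); Taking the union: only the 9.5×11 cube is present, so the union is just that shape — 1 connected region. The outline is a single polygon with 4 vertices. Extrusion per mm of travel: 0.25 × 0.28 / (π × 0.875²) = 0.029103. Accumulating E over each segment gives final E = 1.1932.

G0 X0.00 Y0.00 Z4.20
G1 X9.50 Y0.00 E0.2765
G1 X9.50 Y11.00 E0.5966
G1 X0.00 Y11.00 E0.8731
G1 X0.00 Y0.00 E1.1932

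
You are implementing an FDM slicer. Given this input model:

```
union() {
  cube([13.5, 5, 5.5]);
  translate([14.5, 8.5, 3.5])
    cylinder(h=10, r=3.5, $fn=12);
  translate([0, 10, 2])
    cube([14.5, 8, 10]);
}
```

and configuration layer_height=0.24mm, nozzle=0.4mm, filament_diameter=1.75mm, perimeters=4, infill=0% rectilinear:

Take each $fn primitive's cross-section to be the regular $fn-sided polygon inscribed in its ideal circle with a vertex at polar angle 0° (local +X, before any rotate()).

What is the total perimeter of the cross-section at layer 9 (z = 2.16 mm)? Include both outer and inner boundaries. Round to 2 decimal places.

82.00 mm

At z = 2.16 mm: the 13.5×5 cube contributes its full rectangle (perimeter 37.00 mm); the cylinder at (14.5, 8.5) is not intersected at this z (z outside [3.5, 13.5]); the cube at (0, 10) is present — its section is the full 14.5×8 rectangle (perimeter 45.00 mm); Combining (union): the 2 present regions are separate (no shared area or edge), so areas and boundary lengths simply add and each stays a separate island — boundary = 82.00 mm. Overall, the cross-section has 2 separate islands. Total boundary length (outer) = 82.00 mm.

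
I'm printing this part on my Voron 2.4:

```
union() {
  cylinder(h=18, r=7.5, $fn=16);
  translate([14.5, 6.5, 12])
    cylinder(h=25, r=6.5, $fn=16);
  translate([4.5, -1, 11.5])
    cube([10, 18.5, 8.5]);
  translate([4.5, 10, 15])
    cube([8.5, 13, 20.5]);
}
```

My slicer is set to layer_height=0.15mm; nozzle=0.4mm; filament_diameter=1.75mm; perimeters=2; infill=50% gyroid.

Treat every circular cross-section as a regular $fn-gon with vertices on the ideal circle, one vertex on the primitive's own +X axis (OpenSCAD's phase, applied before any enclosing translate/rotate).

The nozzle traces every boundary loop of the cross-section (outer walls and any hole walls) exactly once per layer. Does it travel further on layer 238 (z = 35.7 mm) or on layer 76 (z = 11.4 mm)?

Layer 238 (z = 35.7): the cylinder is absent (z outside [0, 18]); the r=6.5 cylinder at (14.5, 6.5) gives a regular 16-gon of circumradius 6.5 (constant along its height) (perimeter = 2·16·6.500·sin(180°/16) = 40.58 mm); the cube at (4.5, -1) is not intersected at this z (z outside [11.5, 20]); the cube at (4.5, 10) does not reach this height (z outside [15, 35.5]); Combining (union): only the r=6.5 cylinder at (14.5, 6.5) is present, so the union is just that shape — boundary = 40.58 mm. So its perimeter = 40.58 mm. Layer 76 (z = 11.4): the cylinder: section is a regular 16-gon, circumradius r=7.5 (perimeter = 2·16·7.500·sin(180°/16) = 46.82 mm); the cylinder at (14.5, 6.5) is absent (z outside [12, 37]); the cube at (4.5, -1) is not intersected at this z (z outside [11.5, 20]); the cube at (4.5, 10) does not reach this height (z outside [15, 35.5]); Taking the union: only the r=7.5 cylinder is present, so the union is just that shape — boundary = 46.82 mm. So its perimeter = 46.82 mm. Layer 76 is larger (46.82 vs 40.58 mm).

layer 76 (z = 11.4 mm)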